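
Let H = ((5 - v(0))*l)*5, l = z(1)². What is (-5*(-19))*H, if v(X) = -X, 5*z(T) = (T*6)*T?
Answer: 3420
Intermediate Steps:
z(T) = 6*T²/5 (z(T) = ((T*6)*T)/5 = ((6*T)*T)/5 = (6*T²)/5 = 6*T²/5)
l = 36/25 (l = ((6/5)*1²)² = ((6/5)*1)² = (6/5)² = 36/25 ≈ 1.4400)
H = 36 (H = ((5 - (-1)*0)*(36/25))*5 = ((5 - 1*0)*(36/25))*5 = ((5 + 0)*(36/25))*5 = (5*(36/25))*5 = (36/5)*5 = 36)
(-5*(-19))*H = -5*(-19)*36 = 95*36 = 3420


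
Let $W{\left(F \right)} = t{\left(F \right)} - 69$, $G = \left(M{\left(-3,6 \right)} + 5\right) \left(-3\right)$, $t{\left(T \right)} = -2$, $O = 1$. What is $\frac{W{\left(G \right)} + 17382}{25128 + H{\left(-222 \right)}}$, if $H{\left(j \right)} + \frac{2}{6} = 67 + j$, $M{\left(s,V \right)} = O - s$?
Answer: $\frac{51933}{74918} \approx 0.6932$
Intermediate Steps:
$M{\left(s,V \right)} = 1 - s$
$G = -27$ ($G = \left(\left(1 - -3\right) + 5\right) \left(-3\right) = \left(\left(1 + 3\right) + 5\right) \left(-3\right) = \left(4 + 5\right) \left(-3\right) = 9 \left(-3\right) = -27$)
$W{\left(F \right)} = -71$ ($W{\left(F \right)} = -2 - 69 = -71$)
$H{\left(j \right)} = \frac{200}{3} + j$ ($H{\left(j \right)} = - \frac{1}{3} + \left(67 + j\right) = \frac{200}{3} + j$)
$\frac{W{\left(G \right)} + 17382}{25128 + H{\left(-222 \right)}} = \frac{-71 + 17382}{25128 + \left(\frac{200}{3} - 222\right)} = \frac{17311}{25128 - \frac{466}{3}} = \frac{17311}{\frac{74918}{3}} = 17311 \cdot \frac{3}{74918} = \frac{51933}{74918}$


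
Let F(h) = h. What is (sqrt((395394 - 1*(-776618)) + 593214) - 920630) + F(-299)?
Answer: -920929 + sqrt(1765226) ≈ -9.1960e+5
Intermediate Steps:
(sqrt((395394 - 1*(-776618)) + 593214) - 920630) + F(-299) = (sqrt((395394 - 1*(-776618)) + 593214) - 920630) - 299 = (sqrt((395394 + 776618) + 593214) - 920630) - 299 = (sqrt(1172012 + 593214) - 920630) - 299 = (sqrt(1765226) - 920630) - 299 = (-920630 + sqrt(1765226)) - 299 = -920929 + sqrt(1765226)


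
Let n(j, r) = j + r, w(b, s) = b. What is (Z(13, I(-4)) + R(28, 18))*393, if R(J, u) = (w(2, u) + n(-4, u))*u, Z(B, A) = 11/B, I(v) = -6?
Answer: 1475715/13 ≈ 1.1352e+5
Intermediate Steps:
R(J, u) = u*(-2 + u) (R(J, u) = (2 + (-4 + u))*u = (-2 + u)*u = u*(-2 + u))
(Z(13, I(-4)) + R(28, 18))*393 = (11/13 + 18*(-2 + 18))*393 = (11*(1/13) + 18*16)*393 = (11/13 + 288)*393 = (3755/13)*393 = 1475715/13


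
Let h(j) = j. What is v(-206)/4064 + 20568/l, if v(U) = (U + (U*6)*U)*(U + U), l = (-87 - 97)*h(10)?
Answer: -1507396259/58420 ≈ -25803.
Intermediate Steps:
l = -1840 (l = (-87 - 97)*10 = -184*10 = -1840)
v(U) = 2*U*(U + 6*U²) (v(U) = (U + (6*U)*U)*(2*U) = (U + 6*U²)*(2*U) = 2*U*(U + 6*U²))
v(-206)/4064 + 20568/l = ((-206)²*(2 + 12*(-206)))/4064 + 20568/(-1840) = (42436*(2 - 2472))*(1/4064) + 20568*(-1/1840) = (42436*(-2470))*(1/4064) - 2571/230 = -104816920*1/4064 - 2571/230 = -13102115/508 - 2571/230 = -1507396259/58420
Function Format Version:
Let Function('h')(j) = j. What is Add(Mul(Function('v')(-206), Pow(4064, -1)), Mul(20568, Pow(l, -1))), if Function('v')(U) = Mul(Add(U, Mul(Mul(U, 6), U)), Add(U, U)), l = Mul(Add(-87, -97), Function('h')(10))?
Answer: Rational(-1507396259, 58420) ≈ -25803.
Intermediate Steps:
l = -1840 (l = Mul(Add(-87, -97), 10) = Mul(-184, 10) = -1840)
Function('v')(U) = Mul(2, U, Add(U, Mul(6, Pow(U, 2)))) (Function('v')(U) = Mul(Add(U, Mul(Mul(6, U), U)), Mul(2, U)) = Mul(Add(U, Mul(6, Pow(U, 2))), Mul(2, U)) = Mul(2, U, Add(U, Mul(6, Pow(U, 2)))))
Add(Mul(Function('v')(-206), Pow(4064, -1)), Mul(20568, Pow(l, -1))) = Add(Mul(Mul(Pow(-206, 2), Add(2, Mul(12, -206))), Pow(4064, -1)), Mul(20568, Pow(-1840, -1))) = Add(Mul(Mul(42436, Add(2, -2472)), Rational(1, 4064)), Mul(20568, Rational(-1, 1840))) = Add(Mul(Mul(42436, -2470), Rational(1, 4064)), Rational(-2571, 230)) = Add(Mul(-104816920, Rational(1, 4064)), Rational(-2571, 230)) = Add(Rational(-13102115, 508), Rational(-2571, 230)) = Rational(-1507396259, 58420)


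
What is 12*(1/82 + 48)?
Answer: 23622/41 ≈ 576.15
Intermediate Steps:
12*(1/82 + 48) = 12*(3937/82) = 23622/41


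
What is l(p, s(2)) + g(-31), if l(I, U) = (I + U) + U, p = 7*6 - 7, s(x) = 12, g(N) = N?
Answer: 28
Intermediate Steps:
p = 35 (p = 42 - 7 = 35)
l(I, U) = I + 2*U
l(p, s(2)) + g(-31) = (35 + 2*12) - 31 = (35 + 24) - 31 = 59 - 31 = 28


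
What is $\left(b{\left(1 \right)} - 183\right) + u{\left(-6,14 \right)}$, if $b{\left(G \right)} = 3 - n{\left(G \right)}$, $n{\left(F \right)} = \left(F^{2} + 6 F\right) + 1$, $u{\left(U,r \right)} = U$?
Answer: $-194$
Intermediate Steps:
$n{\left(F \right)} = 1 + F^{2} + 6 F$
$b{\left(G \right)} = 2 - G^{2} - 6 G$ ($b{\left(G \right)} = 3 - \left(1 + G^{2} + 6 G\right) = 2 - G^{2} - 6 G$)
$\left(b{\left(1 \right)} - 183\right) + u{\left(-6,14 \right)} = \left(\left(2 - 1^{2} - 6\right) - 183\right) - 6 = \left(\left(2 - 1 - 6\right) - 183\right) - 6 = \left(-5 - 183\right) - 6 = -188 - 6 = -194$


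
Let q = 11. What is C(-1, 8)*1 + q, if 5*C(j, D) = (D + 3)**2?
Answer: 176/5 ≈ 35.200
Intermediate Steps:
C(j, D) = (3 + D)**2/5 (C(j, D) = (D + 3)**2/5 = (3 + D)**2/5)
C(-1, 8)*1 + q = ((3 + 8)**2/5)*1 + 11 = ((1/5)*11**2)*1 + 11 = ((1/5)*121)*1 + 11 = (121/5)*1 + 11 = 121/5 + 11 = 176/5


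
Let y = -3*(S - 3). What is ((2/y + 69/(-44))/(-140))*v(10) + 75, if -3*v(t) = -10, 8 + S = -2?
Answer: 5408003/72072 ≈ 75.036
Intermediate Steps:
S = -10 (S = -8 - 2 = -10)
y = 39 (y = -3*(-10 - 3) = -3*(-13) = 39)
v(t) = 10/3 (v(t) = -1/3*(-10) = 10/3)
((2/y + 69/(-44))/(-140))*v(10) + 75 = ((2/39 + 69/(-44))/(-140))*(10/3) + 75 = ((2*(1/39) + 69*(-1/44))*(-1/140))*(10/3) + 75 = ((2/39 - 69/44)*(-1/140))*(10/3) + 75 = -2603/1716*(-1/140)*(10/3) + 75 = (2603/240240)*(10/3) + 75 = 2603/72072 + 75 = 5408003/72072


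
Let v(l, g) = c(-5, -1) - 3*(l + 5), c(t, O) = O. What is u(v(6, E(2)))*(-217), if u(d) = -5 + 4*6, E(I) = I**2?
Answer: -4123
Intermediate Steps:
v(l, g) = -16 - 3*l (v(l, g) = -1 - 3*(l + 5) = -1 - 3*(5 + l) = -1 - (15 + 3*l) = -1 + (-15 - 3*l) = -16 - 3*l)
u(d) = 19 (u(d) = -5 + 24 = 19)
u(v(6, E(2)))*(-217) = 19*(-217) = -4123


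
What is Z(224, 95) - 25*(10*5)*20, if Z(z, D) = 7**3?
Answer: -24657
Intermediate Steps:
Z(z, D) = 343
Z(224, 95) - 25*(10*5)*20 = 343 - 25*(10*5)*20 = 343 - 25*50*20 = 343 - 25*1000 = 343 - 1*25000 = 343 - 25000 = -24657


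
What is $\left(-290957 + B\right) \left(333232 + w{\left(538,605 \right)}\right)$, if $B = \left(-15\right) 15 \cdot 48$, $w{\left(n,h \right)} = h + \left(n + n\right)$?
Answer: $-101062342141$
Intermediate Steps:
$w{\left(n,h \right)} = h + 2 n$
$B = -10800$ ($B = \left(-225\right) 48 = -10800$)
$\left(-290957 + B\right) \left(333232 + w{\left(538,605 \right)}\right) = \left(-290957 - 10800\right) \left(333232 + \left(605 + 2 \cdot 538\right)\right) = - 301757 \left(333232 + \left(605 + 1076\right)\right) = - 301757 \left(333232 + 1681\right) = \left(-301757\right) 334913 = -101062342141$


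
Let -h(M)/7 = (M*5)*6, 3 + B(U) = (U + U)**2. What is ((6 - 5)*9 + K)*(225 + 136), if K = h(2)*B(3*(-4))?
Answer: -86875011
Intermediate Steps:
B(U) = -3 + 4*U**2 (B(U) = -3 + (U + U)**2 = -3 + (2*U)**2 = -3 + 4*U**2)
h(M) = -210*M (h(M) = -7*M*5*6 = -7*5*M*6 = -210*M)
K = -240660 (K = (-210*2)*(-3 + 4*(3*(-4))**2) = -420*(-3 + 4*(-12)**2) = -420*(-3 + 4*144) = -420*(-3 + 576) = -420*573 = -240660)
((6 - 5)*9 + K)*(225 + 136) = ((6 - 5)*9 - 240660)*(225 + 136) = (1*9 - 240660)*361 = (9 - 240660)*361 = -240651*361 = -86875011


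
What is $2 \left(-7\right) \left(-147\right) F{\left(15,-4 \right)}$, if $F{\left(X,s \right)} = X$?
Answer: $30870$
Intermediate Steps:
$2 \left(-7\right) \left(-147\right) F{\left(15,-4 \right)} = 2 \left(-7\right) \left(-147\right) 15 = \left(-14\right) \left(-147\right) 15 = 2058 \cdot 15 = 30870$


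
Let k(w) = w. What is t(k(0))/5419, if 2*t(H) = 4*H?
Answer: 0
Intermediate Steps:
t(H) = 2*H (t(H) = (4*H)/2 = 2*H)
t(k(0))/5419 = (2*0)/5419 = 0*(1/5419) = 0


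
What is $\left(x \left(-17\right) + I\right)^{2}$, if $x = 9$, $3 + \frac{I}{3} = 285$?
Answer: $480249$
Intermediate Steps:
$I = 846$ ($I = -9 + 3 \cdot 285 = -9 + 855 = 846$)
$\left(x \left(-17\right) + I\right)^{2} = \left(9 \left(-17\right) + 846\right)^{2} = \left(-153 + 846\right)^{2} = 693^{2} = 480249$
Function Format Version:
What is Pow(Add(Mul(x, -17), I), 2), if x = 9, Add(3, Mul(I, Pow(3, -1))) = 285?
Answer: 480249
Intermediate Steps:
I = 846 (I = Add(-9, Mul(3, 285)) = Add(-9, 855) = 846)
Pow(Add(Mul(x, -17), I), 2) = Pow(Add(Mul(9, -17), 846), 2) = Pow(Add(-153, 846), 2) = Pow(693, 2) = 480249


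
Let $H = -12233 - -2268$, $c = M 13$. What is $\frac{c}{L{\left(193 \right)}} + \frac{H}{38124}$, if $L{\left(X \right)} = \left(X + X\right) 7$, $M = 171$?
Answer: $\frac{28912111}{51505524} \approx 0.56134$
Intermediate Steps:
$c = 2223$ ($c = 171 \cdot 13 = 2223$)
$H = -9965$ ($H = -12233 + 2268 = -9965$)
$L{\left(X \right)} = 14 X$ ($L{\left(X \right)} = 2 X 7 = 14 X$)
$\frac{c}{L{\left(193 \right)}} + \frac{H}{38124} = \frac{2223}{14 \cdot 193} - \frac{9965}{38124} = \frac{2223}{2702} - \frac{9965}{38124} = \frac{28912111}{51505524}$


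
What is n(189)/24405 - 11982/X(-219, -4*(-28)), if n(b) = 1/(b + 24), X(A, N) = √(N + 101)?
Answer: 1/5198265 - 3994*√213/71 ≈ -820.99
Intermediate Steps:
X(A, N) = √(101 + N)
n(b) = 1/(24 + b)
n(189)/24405 - 11982/X(-219, -4*(-28)) = 1/((24 + 189)*24405) - 11982/√(101 - 4*(-28)) = (1/24405)/213 - 11982/√(101 + 112) = (1/213)*(1/24405) - 11982*√213/213 = 1/5198265 - 3994*√213/71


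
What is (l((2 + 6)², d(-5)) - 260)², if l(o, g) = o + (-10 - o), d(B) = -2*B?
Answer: 72900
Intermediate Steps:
l(o, g) = -10
(l((2 + 6)², d(-5)) - 260)² = (-10 - 260)² = (-270)² = 72900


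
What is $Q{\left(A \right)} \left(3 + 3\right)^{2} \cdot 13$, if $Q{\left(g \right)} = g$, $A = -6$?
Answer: $-2808$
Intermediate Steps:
$Q{\left(A \right)} \left(3 + 3\right)^{2} \cdot 13 = - 6 \left(3 + 3\right)^{2} \cdot 13 = - 6 \cdot 6^{2} \cdot 13 = \left(-6\right) 36 \cdot 13 = \left(-216\right) 13 = -2808$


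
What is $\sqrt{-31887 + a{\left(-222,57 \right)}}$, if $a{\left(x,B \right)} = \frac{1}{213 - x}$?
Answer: $\frac{442 i \sqrt{30885}}{435} \approx 178.57 i$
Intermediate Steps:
$\sqrt{-31887 + a{\left(-222,57 \right)}} = \sqrt{-31887 - \frac{1}{-213 - 222}} = \sqrt{-31887 - \frac{1}{-435}} = \sqrt{-31887 - - \frac{1}{435}} = \sqrt{-31887 + \frac{1}{435}} = \sqrt{- \frac{13870844}{435}} = \frac{442 i \sqrt{30885}}{435}$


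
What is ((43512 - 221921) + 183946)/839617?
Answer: 5537/839617 ≈ 0.0065947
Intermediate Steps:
((43512 - 221921) + 183946)/839617 = (-178409 + 183946)*(1/839617) = 5537*(1/839617) = 5537/839617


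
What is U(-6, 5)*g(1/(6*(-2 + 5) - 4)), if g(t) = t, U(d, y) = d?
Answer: -3/7 ≈ -0.42857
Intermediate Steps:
U(-6, 5)*g(1/(6*(-2 + 5) - 4)) = -6/(6*(-2 + 5) - 4) = -6/(6*3 - 4) = -6/(18 - 4) = -6/14 = -6*1/14 = -3/7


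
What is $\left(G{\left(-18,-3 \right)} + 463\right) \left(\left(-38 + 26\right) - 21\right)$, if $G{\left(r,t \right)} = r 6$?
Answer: $-11715$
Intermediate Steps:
$G{\left(r,t \right)} = 6 r$
$\left(G{\left(-18,-3 \right)} + 463\right) \left(\left(-38 + 26\right) - 21\right) = \left(6 \left(-18\right) + 463\right) \left(\left(-38 + 26\right) - 21\right) = \left(-108 + 463\right) \left(-12 - 21\right) = 355 \left(-33\right) = -11715$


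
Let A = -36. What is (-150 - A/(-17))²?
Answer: 6687396/289 ≈ 23140.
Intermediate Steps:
(-150 - A/(-17))² = (-150 - (-36)/(-17))² = (-150 - (-36)*(-1)/17)² = (-150 - 1*36/17)² = (-150 - 36/17)² = (-2586/17)² = 6687396/289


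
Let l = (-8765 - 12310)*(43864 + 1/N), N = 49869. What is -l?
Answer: 15366863064425/16623 ≈ 9.2443e+8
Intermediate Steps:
l = -15366863064425/16623 (l = (-8765 - 12310)*(43864 + 1/49869) = -21075*(43864 + 1/49869) = -21075*2187453817/49869 = -15366863064425/16623 ≈ -9.2443e+8)
-l = -1*(-15366863064425/16623) = 15366863064425/16623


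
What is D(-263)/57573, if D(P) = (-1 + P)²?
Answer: 7744/6397 ≈ 1.2106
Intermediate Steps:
D(-263)/57573 = (-1 - 263)²/57573 = (-264)²*(1/57573) = 69696*(1/57573) = 7744/6397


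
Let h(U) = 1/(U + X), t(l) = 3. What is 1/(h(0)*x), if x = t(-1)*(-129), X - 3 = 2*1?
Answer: -5/387 ≈ -0.012920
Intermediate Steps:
X = 5 (X = 3 + 2*1 = 3 + 2 = 5)
h(U) = 1/(5 + U) (h(U) = 1/(U + 5) = 1/(5 + U))
x = -387 (x = 3*(-129) = -387)
1/(h(0)*x) = 1/(-387/(5 + 0)) = 1/(-387/5) = -5/387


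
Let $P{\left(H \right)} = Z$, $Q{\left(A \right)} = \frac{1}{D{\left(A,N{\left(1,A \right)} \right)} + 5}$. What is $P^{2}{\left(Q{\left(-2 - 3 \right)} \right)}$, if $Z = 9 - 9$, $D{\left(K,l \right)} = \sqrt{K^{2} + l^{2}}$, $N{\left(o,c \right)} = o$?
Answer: $0$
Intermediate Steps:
$Q{\left(A \right)} = \frac{1}{5 + \sqrt{1 + A^{2}}}$ ($Q{\left(A \right)} = \frac{1}{\sqrt{A^{2} + 1^{2}} + 5} = \frac{1}{\sqrt{A^{2} + 1} + 5} = \frac{1}{\sqrt{1 + A^{2}} + 5} = \frac{1}{5 + \sqrt{1 + A^{2}}}$)
$Z = 0$ ($Z = 9 - 9 = 0$)
$P{\left(H \right)} = 0$
$P^{2}{\left(Q{\left(-2 - 3 \right)} \right)} = 0^{2} = 0$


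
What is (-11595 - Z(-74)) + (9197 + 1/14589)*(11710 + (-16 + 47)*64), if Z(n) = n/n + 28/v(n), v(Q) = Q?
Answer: 67977278641670/539793 ≈ 1.2593e+8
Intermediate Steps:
Z(n) = 1 + 28/n (Z(n) = n/n + 28/n = 1 + 28/n)
(-11595 - Z(-74)) + (9197 + 1/14589)*(11710 + (-16 + 47)*64) = (-11595 - (28 - 74)/(-74)) + (9197 + 1/14589)*(11710 + (-16 + 47)*64) = (-11595 - (-1)*(-46)/74) + (9197 + 1/14589)*(11710 + 31*64) = (-11595 - 1*23/37) + 134175034*(11710 + 1984)/14589 = (-11595 - 23/37) + (134175034/14589)*13694 = -429038/37 + 1837392915596/14589 = 67977278641670/539793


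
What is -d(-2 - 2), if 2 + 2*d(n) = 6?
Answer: -2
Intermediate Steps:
d(n) = 2 (d(n) = -1 + (½)*6 = -1 + 3 = 2)
-d(-2 - 2) = -1*2 = -2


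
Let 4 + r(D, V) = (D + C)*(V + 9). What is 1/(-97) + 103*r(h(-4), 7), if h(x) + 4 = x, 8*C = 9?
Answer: -1138975/97 ≈ -11742.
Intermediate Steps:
C = 9/8 (C = (⅛)*9 = 9/8 ≈ 1.1250)
h(x) = -4 + x
r(D, V) = -4 + (9 + V)*(9/8 + D) (r(D, V) = -4 + (D + 9/8)*(V + 9) = -4 + (9/8 + D)*(9 + V) = -4 + (9 + V)*(9/8 + D))
1/(-97) + 103*r(h(-4), 7) = 1/(-97) + 103*(49/8 + 9*(-4 - 4) + (9/8)*7 + (-4 - 4)*7) = -1/97 + 103*(49/8 + 9*(-8) + 63/8 - 8*7) = -1/97 + 103*(49/8 - 72 + 63/8 - 56) = -1/97 + 103*(-114) = -1/97 - 11742 = -1138975/97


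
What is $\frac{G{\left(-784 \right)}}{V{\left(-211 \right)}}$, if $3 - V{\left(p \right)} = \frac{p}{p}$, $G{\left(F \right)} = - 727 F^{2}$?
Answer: $-223427456$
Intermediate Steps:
$V{\left(p \right)} = 2$ ($V{\left(p \right)} = 3 - \frac{p}{p} = 3 - 1 = 2$)
$\frac{G{\left(-784 \right)}}{V{\left(-211 \right)}} = \frac{\left(-727\right) \left(-784\right)^{2}}{2} = \left(-727\right) 614656 \cdot \frac{1}{2} = \left(-446854912\right) \frac{1}{2} = -223427456$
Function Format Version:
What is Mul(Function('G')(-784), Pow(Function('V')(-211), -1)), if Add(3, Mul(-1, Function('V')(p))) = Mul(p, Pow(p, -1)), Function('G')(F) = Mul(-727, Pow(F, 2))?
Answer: -223427456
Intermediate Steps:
Function('V')(p) = 2 (Function('V')(p) = Add(3, Mul(-1, Mul(p, Pow(p, -1)))) = Add(3, Mul(-1, 1)) = Add(3, -1) = 2)
Mul(Function('G')(-784), Pow(Function('V')(-211), -1)) = Mul(Mul(-727, Pow(-784, 2)), Pow(2, -1)) = Mul(Mul(-727, 614656), Rational(1, 2)) = Mul(-446854912, Rational(1, 2)) = -223427456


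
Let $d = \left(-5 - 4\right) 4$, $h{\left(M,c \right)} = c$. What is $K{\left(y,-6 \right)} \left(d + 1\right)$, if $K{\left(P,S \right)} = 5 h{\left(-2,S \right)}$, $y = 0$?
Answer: $1050$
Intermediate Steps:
$d = -36$ ($d = \left(-9\right) 4 = -36$)
$K{\left(P,S \right)} = 5 S$
$K{\left(y,-6 \right)} \left(d + 1\right) = 5 \left(-6\right) \left(-36 + 1\right) = \left(-30\right) \left(-35\right) = 1050$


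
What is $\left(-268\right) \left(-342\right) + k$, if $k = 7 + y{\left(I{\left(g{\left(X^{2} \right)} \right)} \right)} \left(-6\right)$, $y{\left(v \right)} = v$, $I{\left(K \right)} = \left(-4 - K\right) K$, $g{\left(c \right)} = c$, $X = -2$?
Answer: $91855$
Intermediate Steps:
$I{\left(K \right)} = K \left(-4 - K\right)$
$k = 199$ ($k = 7 + - \left(-2\right)^{2} \left(4 + \left(-2\right)^{2}\right) \left(-6\right) = 7 + \left(-1\right) 4 \left(4 + 4\right) \left(-6\right) = 7 + \left(-1\right) 4 \cdot 8 \left(-6\right) = 7 - -192 = 7 + 192 = 199$)
$\left(-268\right) \left(-342\right) + k = \left(-268\right) \left(-342\right) + 199 = 91656 + 199 = 91855$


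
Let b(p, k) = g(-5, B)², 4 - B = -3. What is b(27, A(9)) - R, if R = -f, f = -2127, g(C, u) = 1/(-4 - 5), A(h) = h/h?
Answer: -172286/81 ≈ -2127.0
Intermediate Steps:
B = 7 (B = 4 - 1*(-3) = 4 + 3 = 7)
A(h) = 1
g(C, u) = -⅑ (g(C, u) = 1/(-9) = -⅑)
R = 2127 (R = -1*(-2127) = 2127)
b(p, k) = 1/81 (b(p, k) = (-⅑)² = 1/81)
b(27, A(9)) - R = 1/81 - 1*2127 = 1/81 - 2127 = -172286/81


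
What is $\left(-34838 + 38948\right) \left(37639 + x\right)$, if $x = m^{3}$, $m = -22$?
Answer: $110933010$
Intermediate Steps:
$x = -10648$ ($x = \left(-22\right)^{3} = -10648$)
$\left(-34838 + 38948\right) \left(37639 + x\right) = \left(-34838 + 38948\right) \left(37639 - 10648\right) = 4110 \cdot 26991 = 110933010$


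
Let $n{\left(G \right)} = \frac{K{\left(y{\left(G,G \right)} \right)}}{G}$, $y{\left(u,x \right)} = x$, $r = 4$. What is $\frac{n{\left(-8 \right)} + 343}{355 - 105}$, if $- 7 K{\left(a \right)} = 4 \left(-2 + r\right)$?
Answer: $\frac{1201}{875} \approx 1.3726$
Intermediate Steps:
$K{\left(a \right)} = - \frac{8}{7}$ ($K{\left(a \right)} = - \frac{4 \left(-2 + 4\right)}{7} = - \frac{4 \cdot 2}{7} = \left(- \frac{1}{7}\right) 8 = - \frac{8}{7}$)
$n{\left(G \right)} = - \frac{8}{7 G}$
$\frac{n{\left(-8 \right)} + 343}{355 - 105} = \frac{- \frac{8}{7 \left(-8\right)} + 343}{355 - 105} = \frac{\left(- \frac{8}{7}\right) \left(- \frac{1}{8}\right) + 343}{250} = \left(\frac{1}{7} + 343\right) \frac{1}{250} = \frac{2402}{7} \cdot \frac{1}{250} = \frac{1201}{875}$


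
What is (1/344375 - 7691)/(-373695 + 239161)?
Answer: 1324294062/23165073125 ≈ 0.057168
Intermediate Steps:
(1/344375 - 7691)/(-373695 + 239161) = (1/344375 - 7691)/(-134534) = -2648588124/344375*(-1/134534) = 1324294062/23165073125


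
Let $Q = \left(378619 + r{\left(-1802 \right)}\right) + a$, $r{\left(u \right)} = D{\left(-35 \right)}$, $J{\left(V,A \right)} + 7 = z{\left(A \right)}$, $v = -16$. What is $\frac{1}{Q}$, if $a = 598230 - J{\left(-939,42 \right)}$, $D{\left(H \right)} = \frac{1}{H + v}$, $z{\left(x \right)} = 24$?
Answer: $\frac{51}{49818431} \approx 1.0237 \cdot 10^{-6}$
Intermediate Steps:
$D{\left(H \right)} = \frac{1}{-16 + H}$ ($D{\left(H \right)} = \frac{1}{H - 16} = \frac{1}{-16 + H}$)
$J{\left(V,A \right)} = 17$ ($J{\left(V,A \right)} = -7 + 24 = 17$)
$r{\left(u \right)} = - \frac{1}{51}$ ($r{\left(u \right)} = \frac{1}{-16 - 35} = \frac{1}{-51} = - \frac{1}{51}$)
$a = 598213$ ($a = 598230 - 17 = 598213$)
$Q = \frac{49818431}{51}$ ($Q = \left(378619 - \frac{1}{51}\right) + 598213 = \frac{19309568}{51} + 598213 = \frac{49818431}{51} \approx 9.7683 \cdot 10^{5}$)
$\frac{1}{Q} = \frac{1}{\frac{49818431}{51}} = \frac{51}{49818431}$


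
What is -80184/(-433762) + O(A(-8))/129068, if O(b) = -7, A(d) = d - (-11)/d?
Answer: 5173076089/27992396908 ≈ 0.18480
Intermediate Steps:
A(d) = d + 11/d
-80184/(-433762) + O(A(-8))/129068 = -80184/(-433762) - 7/129068 = -80184*(-1/433762) - 7*1/129068 = 40092/216881 - 7/129068 = 5173076089/27992396908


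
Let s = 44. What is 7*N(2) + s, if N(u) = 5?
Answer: 79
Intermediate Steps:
7*N(2) + s = 7*5 + 44 = 35 + 44 = 79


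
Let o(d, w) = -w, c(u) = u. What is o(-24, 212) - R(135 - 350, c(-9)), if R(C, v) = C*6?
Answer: 1078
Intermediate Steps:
R(C, v) = 6*C
o(-24, 212) - R(135 - 350, c(-9)) = -1*212 - 6*(135 - 350) = -212 - 6*(-215) = -212 - 1*(-1290) = -212 + 1290 = 1078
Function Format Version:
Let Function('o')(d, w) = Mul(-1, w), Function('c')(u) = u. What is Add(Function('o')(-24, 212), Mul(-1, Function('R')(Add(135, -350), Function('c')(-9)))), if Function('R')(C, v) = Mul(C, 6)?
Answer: 1078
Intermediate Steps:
Function('R')(C, v) = Mul(6, C)
Add(Function('o')(-24, 212), Mul(-1, Function('R')(Add(135, -350), Function('c')(-9)))) = Add(Mul(-1, 212), Mul(-1, Mul(6, Add(135, -350)))) = Add(-212, Mul(-1, Mul(6, -215))) = Add(-212, Mul(-1, -1290)) = Add(-212, 1290) = 1078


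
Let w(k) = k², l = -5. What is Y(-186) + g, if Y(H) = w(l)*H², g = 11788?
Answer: 876688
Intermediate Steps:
Y(H) = 25*H² (Y(H) = (-5)²*H² = 25*H²)
Y(-186) + g = 25*(-186)² + 11788 = 25*34596 + 11788 = 864900 + 11788 = 876688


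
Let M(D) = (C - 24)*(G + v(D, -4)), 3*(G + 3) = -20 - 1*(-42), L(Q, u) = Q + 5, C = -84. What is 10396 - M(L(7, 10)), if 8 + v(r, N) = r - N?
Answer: 11728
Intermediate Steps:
v(r, N) = -8 + r - N (v(r, N) = -8 + (r - N) = -8 + r - N)
L(Q, u) = 5 + Q
G = 13/3 (G = -3 + (-20 - 1*(-42))/3 = -3 + (-20 + 42)/3 = -3 + (⅓)*22 = -3 + 22/3 = 13/3 ≈ 4.3333)
M(D) = -36 - 108*D (M(D) = (-84 - 24)*(13/3 + (-8 + D - 1*(-4))) = -108*(13/3 + (-8 + D + 4)) = -108*(13/3 + (-4 + D)) = -108*(⅓ + D) = -36 - 108*D)
10396 - M(L(7, 10)) = 10396 - (-36 - 108*(5 + 7)) = 10396 - (-36 - 108*12) = 10396 - (-36 - 1296) = 10396 - 1*(-1332) = 10396 + 1332 = 11728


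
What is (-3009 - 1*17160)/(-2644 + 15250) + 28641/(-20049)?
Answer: -85046303/28081966 ≈ -3.0285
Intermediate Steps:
(-3009 - 1*17160)/(-2644 + 15250) + 28641/(-20049) = (-3009 - 17160)/12606 + 28641*(-1/20049) = -20169*1/12606 - 9547/6683 = -6723/4202 - 9547/6683 = -85046303/28081966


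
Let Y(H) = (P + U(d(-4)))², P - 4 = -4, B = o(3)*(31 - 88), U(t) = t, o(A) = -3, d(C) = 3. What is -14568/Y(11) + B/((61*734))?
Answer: -217422031/134322 ≈ -1618.7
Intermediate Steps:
B = 171 (B = -3*(31 - 88) = -3*(-57) = 171)
P = 0 (P = 4 - 4 = 0)
Y(H) = 9 (Y(H) = (0 + 3)² = 3² = 9)
-14568/Y(11) + B/((61*734)) = -14568/9 + 171/((61*734)) = -14568*⅑ + 171/44774 = -4856/3 + 171*(1/44774) = -4856/3 + 171/44774 = -217422031/134322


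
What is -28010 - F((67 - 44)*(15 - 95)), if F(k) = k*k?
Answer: -3413610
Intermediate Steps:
F(k) = k²
-28010 - F((67 - 44)*(15 - 95)) = -28010 - ((67 - 44)*(15 - 95))² = -28010 - (23*(-80))² = -28010 - 1*(-1840)² = -28010 - 1*3385600 = -28010 - 3385600 = -3413610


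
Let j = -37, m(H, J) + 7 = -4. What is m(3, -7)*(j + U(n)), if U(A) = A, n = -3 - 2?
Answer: 462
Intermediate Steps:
n = -5
m(H, J) = -11 (m(H, J) = -7 - 4 = -11)
m(3, -7)*(j + U(n)) = -11*(-37 - 5) = -11*(-42) = 462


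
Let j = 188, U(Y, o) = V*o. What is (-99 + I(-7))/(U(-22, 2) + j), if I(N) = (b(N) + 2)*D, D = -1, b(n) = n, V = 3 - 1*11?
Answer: -47/86 ≈ -0.54651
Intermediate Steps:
V = -8 (V = 3 - 11 = -8)
U(Y, o) = -8*o
I(N) = -2 - N (I(N) = (N + 2)*(-1) = (2 + N)*(-1) = -2 - N)
(-99 + I(-7))/(U(-22, 2) + j) = (-99 + (-2 - 1*(-7)))/(-8*2 + 188) = (-99 + (-2 + 7))/(-16 + 188) = (-99 + 5)/172 = -94*1/172 = -47/86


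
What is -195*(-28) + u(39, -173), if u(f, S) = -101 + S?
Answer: 5186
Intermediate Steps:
-195*(-28) + u(39, -173) = -195*(-28) + (-101 - 173) = 5460 - 274 = 5186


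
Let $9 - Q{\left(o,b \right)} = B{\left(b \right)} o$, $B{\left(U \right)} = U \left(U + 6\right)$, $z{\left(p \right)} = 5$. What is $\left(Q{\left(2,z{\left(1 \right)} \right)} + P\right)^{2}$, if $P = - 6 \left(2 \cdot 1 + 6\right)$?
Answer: $22201$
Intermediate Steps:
$B{\left(U \right)} = U \left(6 + U\right)$
$Q{\left(o,b \right)} = 9 - b o \left(6 + b\right)$ ($Q{\left(o,b \right)} = 9 - b \left(6 + b\right) o = 9 - b o \left(6 + b\right)$)
$P = -48$ ($P = - 6 \left(2 + 6\right) = \left(-6\right) 8 = -48$)
$\left(Q{\left(2,z{\left(1 \right)} \right)} + P\right)^{2} = \left(\left(9 - 5 \cdot 2 \left(6 + 5\right)\right) - 48\right)^{2} = \left(\left(9 - 5 \cdot 2 \cdot 11\right) - 48\right)^{2} = \left(\left(9 - 110\right) - 48\right)^{2} = \left(-101 - 48\right)^{2} = \left(-149\right)^{2} = 22201$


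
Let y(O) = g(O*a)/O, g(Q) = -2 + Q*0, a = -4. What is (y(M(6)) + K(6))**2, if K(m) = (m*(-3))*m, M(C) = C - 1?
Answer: 293764/25 ≈ 11751.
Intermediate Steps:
M(C) = -1 + C
K(m) = -3*m**2 (K(m) = (-3*m)*m = -3*m**2)
g(Q) = -2 (g(Q) = -2 + 0 = -2)
y(O) = -2/O
(y(M(6)) + K(6))**2 = (-2/(-1 + 6) - 3*6**2)**2 = (-2/5 - 3*36)**2 = (-2*1/5 - 108)**2 = (-2/5 - 108)**2 = (-542/5)**2 = 293764/25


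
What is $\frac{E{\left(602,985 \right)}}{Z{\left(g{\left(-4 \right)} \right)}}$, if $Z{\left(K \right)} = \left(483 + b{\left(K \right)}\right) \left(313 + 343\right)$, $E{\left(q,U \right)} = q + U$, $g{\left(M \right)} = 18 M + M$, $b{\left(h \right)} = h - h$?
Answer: $\frac{23}{4592} \approx 0.0050087$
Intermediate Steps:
$b{\left(h \right)} = 0$
$g{\left(M \right)} = 19 M$
$E{\left(q,U \right)} = U + q$
$Z{\left(K \right)} = 316848$ ($Z{\left(K \right)} = \left(483 + 0\right) \left(313 + 343\right) = 483 \cdot 656 = 316848$)
$\frac{E{\left(602,985 \right)}}{Z{\left(g{\left(-4 \right)} \right)}} = \frac{985 + 602}{316848} = 1587 \cdot \frac{1}{316848} = \frac{23}{4592}$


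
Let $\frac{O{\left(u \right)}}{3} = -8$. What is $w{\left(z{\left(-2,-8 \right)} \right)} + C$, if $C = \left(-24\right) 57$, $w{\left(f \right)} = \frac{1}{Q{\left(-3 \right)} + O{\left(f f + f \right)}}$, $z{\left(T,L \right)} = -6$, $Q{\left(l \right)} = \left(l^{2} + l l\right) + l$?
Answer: $- \frac{12313}{9} \approx -1368.1$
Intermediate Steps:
$Q{\left(l \right)} = l + 2 l^{2}$ ($Q{\left(l \right)} = \left(l^{2} + l^{2}\right) + l = 2 l^{2} + l = l + 2 l^{2}$)
$O{\left(u \right)} = -24$ ($O{\left(u \right)} = 3 \left(-8\right) = -24$)
$w{\left(f \right)} = - \frac{1}{9}$ ($w{\left(f \right)} = \frac{1}{- 3 \left(1 + 2 \left(-3\right)\right) - 24} = \frac{1}{- 3 \left(1 - 6\right) - 24} = \frac{1}{\left(-3\right) \left(-5\right) - 24} = \frac{1}{15 - 24} = \frac{1}{-9} = - \frac{1}{9}$)
$C = -1368$
$w{\left(z{\left(-2,-8 \right)} \right)} + C = - \frac{1}{9} - 1368 = - \frac{12313}{9}$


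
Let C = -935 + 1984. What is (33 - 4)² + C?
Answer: 1890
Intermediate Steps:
C = 1049
(33 - 4)² + C = (33 - 4)² + 1049 = 29² + 1049 = 841 + 1049 = 1890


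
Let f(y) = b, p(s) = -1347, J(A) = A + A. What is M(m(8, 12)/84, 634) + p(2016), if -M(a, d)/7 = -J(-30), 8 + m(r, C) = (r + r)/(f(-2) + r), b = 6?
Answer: -1767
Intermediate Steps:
J(A) = 2*A
f(y) = 6
m(r, C) = -8 + 2*r/(6 + r) (m(r, C) = -8 + (r + r)/(6 + r) = -8 + (2*r)/(6 + r) = -8 + 2*r/(6 + r))
M(a, d) = -420 (M(a, d) = -(-7)*2*(-30) = -(-7)*(-60) = -7*60 = -420)
M(m(8, 12)/84, 634) + p(2016) = -420 - 1347 = -1767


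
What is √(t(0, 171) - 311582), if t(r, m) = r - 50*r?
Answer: I*√311582 ≈ 558.2*I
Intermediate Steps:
t(r, m) = -49*r
√(t(0, 171) - 311582) = √(-49*0 - 311582) = √(0 - 311582) = √(-311582) = I*√311582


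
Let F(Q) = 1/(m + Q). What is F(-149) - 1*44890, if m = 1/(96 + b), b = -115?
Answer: -127128499/2832 ≈ -44890.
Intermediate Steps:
m = -1/19 (m = 1/(96 - 115) = 1/(-19) = -1/19 ≈ -0.052632)
F(Q) = 1/(-1/19 + Q)
F(-149) - 1*44890 = 19/(-1 + 19*(-149)) - 1*44890 = 19/(-1 - 2831) - 44890 = 19/(-2832) - 44890 = 19*(-1/2832) - 44890 = -19/2832 - 44890 = -127128499/2832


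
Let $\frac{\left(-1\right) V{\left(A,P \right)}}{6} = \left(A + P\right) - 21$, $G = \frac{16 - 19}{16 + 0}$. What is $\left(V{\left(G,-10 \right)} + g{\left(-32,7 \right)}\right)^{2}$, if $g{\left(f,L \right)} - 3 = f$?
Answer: $\frac{1600225}{64} \approx 25004.0$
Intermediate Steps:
$G = - \frac{3}{16} \approx -0.1875$
$V{\left(A,P \right)} = 126 - 6 A - 6 P$ ($V{\left(A,P \right)} = - 6 \left(\left(A + P\right) - 21\right) = - 6 \left(-21 + A + P\right) = 126 - 6 A - 6 P$)
$g{\left(f,L \right)} = 3 + f$
$\left(V{\left(G,-10 \right)} + g{\left(-32,7 \right)}\right)^{2} = \left(\left(126 - - \frac{9}{8} - -60\right) + \left(3 - 32\right)\right)^{2} = \left(\left(126 + \frac{9}{8} + 60\right) - 29\right)^{2} = \left(\frac{1497}{8} - 29\right)^{2} = \left(\frac{1265}{8}\right)^{2} = \frac{1600225}{64}$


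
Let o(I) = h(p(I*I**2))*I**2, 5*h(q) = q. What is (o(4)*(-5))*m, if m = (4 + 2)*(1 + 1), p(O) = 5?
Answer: -960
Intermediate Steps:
h(q) = q/5
m = 12 (m = 6*2 = 12)
o(I) = I**2 (o(I) = ((1/5)*5)*I**2 = 1*I**2 = I**2)
(o(4)*(-5))*m = (4**2*(-5))*12 = (16*(-5))*12 = -80*12 = -960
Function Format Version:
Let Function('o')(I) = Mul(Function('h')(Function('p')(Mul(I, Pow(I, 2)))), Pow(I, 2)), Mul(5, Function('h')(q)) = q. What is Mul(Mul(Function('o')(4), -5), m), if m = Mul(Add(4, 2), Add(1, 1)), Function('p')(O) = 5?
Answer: -960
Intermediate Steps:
Function('h')(q) = Mul(Rational(1, 5), q)
m = 12 (m = Mul(6, 2) = 12)
Function('o')(I) = Pow(I, 2) (Function('o')(I) = Mul(Mul(Rational(1, 5), 5), Pow(I, 2)) = Mul(1, Pow(I, 2)) = Pow(I, 2))
Mul(Mul(Function('o')(4), -5), m) = Mul(Mul(Pow(4, 2), -5), 12) = Mul(Mul(16, -5), 12) = Mul(-80, 12) = -960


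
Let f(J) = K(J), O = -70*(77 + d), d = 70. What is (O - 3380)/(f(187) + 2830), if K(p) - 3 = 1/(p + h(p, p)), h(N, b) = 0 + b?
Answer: -5112580/1059543 ≈ -4.8253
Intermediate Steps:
h(N, b) = b
K(p) = 3 + 1/(2*p) (K(p) = 3 + 1/(p + p) = 3 + 1/(2*p))
O = -10290 (O = -70*(77 + 70) = -70*147 = -10290)
f(J) = 3 + 1/(2*J)
(O - 3380)/(f(187) + 2830) = (-10290 - 3380)/((3 + (½)/187) + 2830) = -13670/((3 + (½)*(1/187)) + 2830) = -13670/((3 + 1/374) + 2830) = -13670/(1123/374 + 2830) = -13670/1059543/374 = -13670*374/1059543 = -5112580/1059543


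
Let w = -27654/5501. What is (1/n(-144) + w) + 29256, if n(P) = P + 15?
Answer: 20757333157/709629 ≈ 29251.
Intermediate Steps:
n(P) = 15 + P
w = -27654/5501 (w = -27654*1/5501 = -27654/5501 ≈ -5.0271)
(1/n(-144) + w) + 29256 = (1/(15 - 144) - 27654/5501) + 29256 = (1/(-129) - 27654/5501) + 29256 = (-1/129 - 27654/5501) + 29256 = -3572867/709629 + 29256 = 20757333157/709629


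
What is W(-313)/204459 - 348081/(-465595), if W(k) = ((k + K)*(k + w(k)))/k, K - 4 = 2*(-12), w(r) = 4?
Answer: 389960832216/522737939945 ≈ 0.74600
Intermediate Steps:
K = -20 (K = 4 + 2*(-12) = 4 - 24 = -20)
W(k) = (-20 + k)*(4 + k)/k (W(k) = ((k - 20)*(k + 4))/k = ((-20 + k)*(4 + k))/k = (-20 + k)*(4 + k)/k)
W(-313)/204459 - 348081/(-465595) = (-16 - 313 - 80/(-313))/204459 - 348081/(-465595) = (-16 - 313 - 80*(-1/313))*(1/204459) - 348081*(-1/465595) = (-16 - 313 + 80/313)*(1/204459) + 348081/465595 = -102897/313*1/204459 + 348081/465595 = -34299/21331889 + 348081/465595 = 389960832216/522737939945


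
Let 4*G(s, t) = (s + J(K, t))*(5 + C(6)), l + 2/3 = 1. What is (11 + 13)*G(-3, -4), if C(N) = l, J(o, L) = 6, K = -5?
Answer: 96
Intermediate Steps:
l = ⅓ (l = -⅔ + 1 = ⅓ ≈ 0.33333)
C(N) = ⅓
G(s, t) = 8 + 4*s/3 (G(s, t) = ((s + 6)*(5 + ⅓))/4 = ((6 + s)*(16/3))/4 = (32 + 16*s/3)/4 = 8 + 4*s/3)
(11 + 13)*G(-3, -4) = (11 + 13)*(8 + (4/3)*(-3)) = 24*(8 - 4) = 24*4 = 96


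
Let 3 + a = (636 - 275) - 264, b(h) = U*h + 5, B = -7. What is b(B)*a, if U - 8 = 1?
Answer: -5452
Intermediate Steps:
U = 9 (U = 8 + 1 = 9)
b(h) = 5 + 9*h (b(h) = 9*h + 5 = 5 + 9*h)
a = 94 (a = -3 + ((636 - 275) - 264) = -3 + (361 - 264) = -3 + 97 = 94)
b(B)*a = (5 + 9*(-7))*94 = (5 - 63)*94 = -58*94 = -5452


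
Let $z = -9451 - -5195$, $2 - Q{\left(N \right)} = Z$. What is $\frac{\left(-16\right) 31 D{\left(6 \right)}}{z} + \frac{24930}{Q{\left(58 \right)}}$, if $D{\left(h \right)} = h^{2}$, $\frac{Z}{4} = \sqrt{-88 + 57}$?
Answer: $\frac{345519}{3325} + \frac{4986 i \sqrt{31}}{25} \approx 103.92 + 1110.4 i$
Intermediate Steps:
$Z = 4 i \sqrt{31}$ ($Z = 4 \sqrt{-88 + 57} = 4 \sqrt{-31} = 4 i \sqrt{31} \approx 22.271 i$)
$Q{\left(N \right)} = 2 - 4 i \sqrt{31}$
$z = -4256$ ($z = -9451 + 5195 = -4256$)
$\frac{\left(-16\right) 31 D{\left(6 \right)}}{z} + \frac{24930}{Q{\left(58 \right)}} = \frac{\left(-16\right) 31 \cdot 6^{2}}{-4256} + \frac{24930}{2 - 4 i \sqrt{31}} = \left(-496\right) 36 \left(- \frac{1}{4256}\right) + \frac{24930}{2 - 4 i \sqrt{31}} = \left(-17856\right) \left(- \frac{1}{4256}\right) + \frac{24930}{2 - 4 i \sqrt{31}} = \frac{558}{133} + \frac{24930}{2 - 4 i \sqrt{31}}$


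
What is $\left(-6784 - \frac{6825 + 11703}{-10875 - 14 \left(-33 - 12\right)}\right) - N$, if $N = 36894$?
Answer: $- \frac{149154194}{3415} \approx -43676.0$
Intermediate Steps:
$\left(-6784 - \frac{6825 + 11703}{-10875 - 14 \left(-33 - 12\right)}\right) - N = \left(-6784 - \frac{6825 + 11703}{-10875 - 14 \left(-33 - 12\right)}\right) - 36894 = \left(-6784 - \frac{18528}{-10875 - -630}\right) - 36894 = \left(-6784 - \frac{18528}{-10875 + 630}\right) - 36894 = \left(-6784 - \frac{18528}{-10245}\right) - 36894 = \left(-6784 - 18528 \left(- \frac{1}{10245}\right)\right) - 36894 = \left(-6784 - - \frac{6176}{3415}\right) - 36894 = \left(-6784 + \frac{6176}{3415}\right) - 36894 = - \frac{23161184}{3415} - 36894 = - \frac{149154194}{3415}$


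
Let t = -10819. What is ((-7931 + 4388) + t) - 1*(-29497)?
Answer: 15135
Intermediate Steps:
((-7931 + 4388) + t) - 1*(-29497) = ((-7931 + 4388) - 10819) - 1*(-29497) = (-3543 - 10819) + 29497 = -14362 + 29497 = 15135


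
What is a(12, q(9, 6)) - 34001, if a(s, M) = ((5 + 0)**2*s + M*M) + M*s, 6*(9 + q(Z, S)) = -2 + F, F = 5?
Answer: -134923/4 ≈ -33731.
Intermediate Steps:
q(Z, S) = -17/2 (q(Z, S) = -9 + (-2 + 5)/6 = -9 + (1/6)*3 = -9 + 1/2 = -17/2)
a(s, M) = M**2 + 25*s + M*s (a(s, M) = (5**2*s + M**2) + M*s = (25*s + M**2) + M*s = (M**2 + 25*s) + M*s = M**2 + 25*s + M*s)
a(12, q(9, 6)) - 34001 = ((-17/2)**2 + 25*12 - 17/2*12) - 34001 = (289/4 + 300 - 102) - 34001 = 1081/4 - 34001 = -134923/4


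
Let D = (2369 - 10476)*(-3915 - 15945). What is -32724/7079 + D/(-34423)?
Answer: -1140880994832/243680417 ≈ -4681.9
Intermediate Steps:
D = 161005020 (D = -8107*(-19860) = 161005020)
-32724/7079 + D/(-34423) = -32724/7079 + 161005020/(-34423) = -32724*1/7079 + 161005020*(-1/34423) = -32724/7079 - 161005020/34423 = -1140880994832/243680417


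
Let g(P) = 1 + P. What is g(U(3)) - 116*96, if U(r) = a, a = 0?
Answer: -11135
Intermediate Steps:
U(r) = 0
g(U(3)) - 116*96 = (1 + 0) - 116*96 = 1 - 11136 = -11135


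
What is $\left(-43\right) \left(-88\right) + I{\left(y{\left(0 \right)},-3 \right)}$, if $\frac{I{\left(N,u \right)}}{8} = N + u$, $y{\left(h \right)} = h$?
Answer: $3760$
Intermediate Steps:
$I{\left(N,u \right)} = 8 N + 8 u$ ($I{\left(N,u \right)} = 8 \left(N + u\right) = 8 N + 8 u$)
$\left(-43\right) \left(-88\right) + I{\left(y{\left(0 \right)},-3 \right)} = \left(-43\right) \left(-88\right) + \left(8 \cdot 0 + 8 \left(-3\right)\right) = 3784 + \left(0 - 24\right) = 3784 - 24 = 3760$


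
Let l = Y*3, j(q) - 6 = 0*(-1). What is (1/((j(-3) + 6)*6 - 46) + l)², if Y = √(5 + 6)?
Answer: 66925/676 + 3*√11/13 ≈ 99.767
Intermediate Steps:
j(q) = 6 (j(q) = 6 + 0*(-1) = 6 + 0 = 6)
Y = √11 ≈ 3.3166
l = 3*√11 (l = √11*3 = 3*√11 ≈ 9.9499)
(1/((j(-3) + 6)*6 - 46) + l)² = (1/((6 + 6)*6 - 46) + 3*√11)² = (1/(12*6 - 46) + 3*√11)² = (1/(72 - 46) + 3*√11)² = (1/26 + 3*√11)²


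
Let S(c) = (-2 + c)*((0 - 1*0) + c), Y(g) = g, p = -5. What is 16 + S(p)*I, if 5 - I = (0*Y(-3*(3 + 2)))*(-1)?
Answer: 191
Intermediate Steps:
S(c) = c*(-2 + c) (S(c) = (-2 + c)*((0 + 0) + c) = (-2 + c)*(0 + c) = (-2 + c)*c = c*(-2 + c))
I = 5 (I = 5 - 0*(-3*(3 + 2))*(-1) = 5 - 0*(-3*5)*(-1) = 5 - 0*(-15)*(-1) = 5 - 0*(-1) = 5 - 1*0 = 5 + 0 = 5)
16 + S(p)*I = 16 - 5*(-2 - 5)*5 = 16 - 5*(-7)*5 = 16 + 35*5 = 16 + 175 = 191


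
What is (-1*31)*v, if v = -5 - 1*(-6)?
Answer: -31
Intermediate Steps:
v = 1 (v = -5 + 6 = 1)
(-1*31)*v = -1*31*1 = -31*1 = -31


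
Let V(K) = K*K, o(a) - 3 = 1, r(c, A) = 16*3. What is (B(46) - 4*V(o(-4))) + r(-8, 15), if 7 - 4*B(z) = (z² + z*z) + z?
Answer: -4335/4 ≈ -1083.8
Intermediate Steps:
r(c, A) = 48
B(z) = 7/4 - z²/2 - z/4 (B(z) = 7/4 - ((z² + z*z) + z)/4 = 7/4 - ((z² + z²) + z)/4 = 7/4 - (2*z² + z)/4 = 7/4 - (z + 2*z²)/4 = 7/4 + (-z²/2 - z/4) = 7/4 - z²/2 - z/4)
o(a) = 4 (o(a) = 3 + 1 = 4)
V(K) = K²
(B(46) - 4*V(o(-4))) + r(-8, 15) = ((7/4 - ½*46² - ¼*46) - 4*4²) + 48 = ((7/4 - ½*2116 - 23/2) - 4*16) + 48 = ((7/4 - 1058 - 23/2) - 64) + 48 = (-4271/4 - 64) + 48 = -4527/4 + 48 = -4335/4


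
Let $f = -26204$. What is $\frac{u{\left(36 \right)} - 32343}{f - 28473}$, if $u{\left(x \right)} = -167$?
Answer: $\frac{32510}{54677} \approx 0.59458$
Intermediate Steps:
$\frac{u{\left(36 \right)} - 32343}{f - 28473} = \frac{-167 - 32343}{-26204 - 28473} = - \frac{32510}{-54677} = \left(-32510\right) \left(- \frac{1}{54677}\right) = \frac{32510}{54677}$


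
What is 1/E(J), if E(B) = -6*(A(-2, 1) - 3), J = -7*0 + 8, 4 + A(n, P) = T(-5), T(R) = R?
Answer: 1/72 ≈ 0.013889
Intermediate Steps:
A(n, P) = -9 (A(n, P) = -4 - 5 = -9)
J = 8 (J = 0 + 8 = 8)
E(B) = 72 (E(B) = -6*(-9 - 3) = -6*(-12) = 72)
1/E(J) = 1/72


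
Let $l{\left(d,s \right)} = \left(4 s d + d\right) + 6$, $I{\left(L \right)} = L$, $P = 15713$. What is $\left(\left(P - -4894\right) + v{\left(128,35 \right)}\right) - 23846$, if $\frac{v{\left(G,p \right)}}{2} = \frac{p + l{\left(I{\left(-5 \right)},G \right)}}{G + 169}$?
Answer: $- \frac{967031}{297} \approx -3256.0$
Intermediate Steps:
$l{\left(d,s \right)} = 6 + d + 4 d s$ ($l{\left(d,s \right)} = \left(4 d s + d\right) + 6 = \left(d + 4 d s\right) + 6 = 6 + d + 4 d s$)
$v{\left(G,p \right)} = \frac{2 \left(1 + p - 20 G\right)}{169 + G}$ ($v{\left(G,p \right)} = 2 \frac{p + \left(6 - 5 + 4 \left(-5\right) G\right)}{G + 169} = 2 \frac{p - \left(-1 + 20 G\right)}{169 + G} = 2 \frac{1 + p - 20 G}{169 + G} = \frac{2 \left(1 + p - 20 G\right)}{169 + G}$)
$\left(\left(P - -4894\right) + v{\left(128,35 \right)}\right) - 23846 = \left(\left(15713 - -4894\right) + \frac{2 \left(1 + 35 - 2560\right)}{169 + 128}\right) - 23846 = \left(\left(15713 + 4894\right) + \frac{2 \left(1 + 35 - 2560\right)}{297}\right) - 23846 = \left(20607 + 2 \cdot \frac{1}{297} \left(-2524\right)\right) - 23846 = \left(20607 - \frac{5048}{297}\right) - 23846 = \frac{6115231}{297} - 23846 = - \frac{967031}{297}$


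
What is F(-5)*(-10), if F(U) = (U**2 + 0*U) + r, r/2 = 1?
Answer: -270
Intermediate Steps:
r = 2 (r = 2*1 = 2)
F(U) = 2 + U**2 (F(U) = (U**2 + 0*U) + 2 = (U**2 + 0) + 2 = U**2 + 2 = 2 + U**2)
F(-5)*(-10) = (2 + (-5)**2)*(-10) = (2 + 25)*(-10) = 27*(-10) = -270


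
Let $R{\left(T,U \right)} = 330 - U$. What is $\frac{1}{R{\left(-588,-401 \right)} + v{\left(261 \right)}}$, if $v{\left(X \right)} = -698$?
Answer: $\frac{1}{33} \approx 0.030303$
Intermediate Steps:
$\frac{1}{R{\left(-588,-401 \right)} + v{\left(261 \right)}} = \frac{1}{\left(330 - -401\right) - 698} = \frac{1}{\left(330 + 401\right) - 698} = \frac{1}{731 - 698} = \frac{1}{33}$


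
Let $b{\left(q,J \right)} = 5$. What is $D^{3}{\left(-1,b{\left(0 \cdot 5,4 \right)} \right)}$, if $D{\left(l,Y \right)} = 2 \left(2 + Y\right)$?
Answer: $2744$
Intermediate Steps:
$D{\left(l,Y \right)} = 4 + 2 Y$
$D^{3}{\left(-1,b{\left(0 \cdot 5,4 \right)} \right)} = \left(4 + 2 \cdot 5\right)^{3} = \left(4 + 10\right)^{3} = 14^{3} = 2744$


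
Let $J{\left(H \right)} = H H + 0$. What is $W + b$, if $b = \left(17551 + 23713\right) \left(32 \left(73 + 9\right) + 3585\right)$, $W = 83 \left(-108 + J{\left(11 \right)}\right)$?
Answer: $256209255$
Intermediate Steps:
$J{\left(H \right)} = H^{2}$ ($J{\left(H \right)} = H^{2} + 0 = H^{2}$)
$W = 1079$ ($W = 83 \left(-108 + 11^{2}\right) = 83 \left(-108 + 121\right) = 83 \cdot 13 = 1079$)
$b = 256208176$ ($b = 41264 \left(32 \cdot 82 + 3585\right) = 41264 \left(2624 + 3585\right) = 41264 \cdot 6209 = 256208176$)
$W + b = 1079 + 256208176 = 256209255$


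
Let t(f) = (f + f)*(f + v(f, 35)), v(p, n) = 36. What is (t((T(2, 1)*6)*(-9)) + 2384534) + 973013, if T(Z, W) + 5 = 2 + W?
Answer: 3388651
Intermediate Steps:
T(Z, W) = -3 + W (T(Z, W) = -5 + (2 + W) = -3 + W)
t(f) = 2*f*(36 + f) (t(f) = (f + f)*(f + 36) = (2*f)*(36 + f) = 2*f*(36 + f))
(t((T(2, 1)*6)*(-9)) + 2384534) + 973013 = (2*(((-3 + 1)*6)*(-9))*(36 + ((-3 + 1)*6)*(-9)) + 2384534) + 973013 = (2*(-2*6*(-9))*(36 - 2*6*(-9)) + 2384534) + 973013 = (2*(-12*(-9))*(36 - 12*(-9)) + 2384534) + 973013 = (2*108*(36 + 108) + 2384534) + 973013 = (2*108*144 + 2384534) + 973013 = (31104 + 2384534) + 973013 = 2415638 + 973013 = 3388651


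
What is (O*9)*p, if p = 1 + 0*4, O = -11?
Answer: -99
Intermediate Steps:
p = 1 (p = 1 + 0 = 1)
(O*9)*p = -11*9*1 = -99*1 = -99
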